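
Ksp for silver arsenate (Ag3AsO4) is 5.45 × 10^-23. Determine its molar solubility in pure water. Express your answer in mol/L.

s = 1.19 x 10^-6 M

Ag3AsO4(s) ⇌ 3 Ag^+ + AsO4^3-
Ksp = [Ag^+]^3[AsO4^3-]
Let s = molar solubility. Then [Ag^+] = 3s and [AsO4^3-] = s.
Substituting: Ksp = (3s)^3s = 27s^4
s^4 = 5.45 × 10^-23 / 27, so s = 1.19 × 10^-6 M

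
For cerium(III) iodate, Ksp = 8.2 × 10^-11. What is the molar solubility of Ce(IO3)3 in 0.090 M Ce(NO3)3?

Ce(IO3)3(s) <=> Ce^3+(aq) + 3 IO3^-(aq)
Ksp = [Ce^3+][IO3^-]^3
Let s be the molar solubility in this solution. [Ce^3+] = 0.090 + s ≈ 0.090, [IO3^-] = 3s (since Ce^3+ from Ce(NO3)3 dominates).
Ksp ≈ 0.090 × (3s)^3
s = 3.2 × 10^-4 M
Check: s = 3.2 × 10^-4 ≪ 0.090, so the approximation is valid.

3.2e-4 M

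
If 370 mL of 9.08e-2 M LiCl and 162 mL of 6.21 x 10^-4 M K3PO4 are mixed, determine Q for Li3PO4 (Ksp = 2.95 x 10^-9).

4.76 × 10^-8

Total volume = 370 + 162 = 532 mL.
[Li^+] = 9.08 × 10^-2 × (370/532) = 6.315 x 10^-2 M
[PO4^3-] = 6.21 × 10^-4 × (162/532) = 1.891 x 10^-4 M
Li3PO4(s) <=> 3 Li^+ + PO4^3-, so Q = [Li^+]^3[PO4^3-]
Q = (6.315 × 10^-2)^3(1.891 × 10^-4) = 4.76 × 10^-8
Q > Ksp, so Li3PO4 will precipitate.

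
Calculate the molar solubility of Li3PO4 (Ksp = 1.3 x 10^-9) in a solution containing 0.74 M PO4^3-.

s ≈ 4.0e-4 M

Li3PO4(s) ⇌ 3 Li^+ + PO4^3-
Ksp = [Li^+]^3[PO4^3-]
If s mol/L dissolves here, [Li^+] = 3s, [PO4^3-] = 0.74 + s ≈ 0.74 (common-ion effect: PO4^3- is already 0.74 M).
Ksp ≈ (3s)^3 × 0.74
s = 4.0 x 10^-4 M
Check: s = 4.0 x 10^-4 ≪ 0.74, so the approximation is valid.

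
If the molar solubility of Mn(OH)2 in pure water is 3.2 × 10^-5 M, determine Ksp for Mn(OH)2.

Mn(OH)2(s) ⇌ Mn^2+ + 2 OH^-
For each mole of Mn(OH)2 that dissolves: [Mn^2+] = s, [OH^-] = 2s.
Ksp = [Mn^2+][OH^-]^2
Ksp = s(2s)^2 = 4s^3
With s = 3.2 x 10^-5: Ksp = 1.3 x 10^-13

Ksp = 1.3 × 10^-13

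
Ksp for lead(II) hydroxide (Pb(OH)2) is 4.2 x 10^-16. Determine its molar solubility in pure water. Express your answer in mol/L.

Pb(OH)2(s) <=> Pb^2+ + 2 OH^-
Ksp = [Pb^2+][OH^-]^2
With molar solubility s: [Pb^2+] = s, [OH^-] = 2s.
Substituting: Ksp = s(2s)^2 = 4s^3
Solving, s = (4.2 x 10^-16/4)^(1/3) = 4.7 x 10^-6 M

s ≈ 4.7 × 10^-6 M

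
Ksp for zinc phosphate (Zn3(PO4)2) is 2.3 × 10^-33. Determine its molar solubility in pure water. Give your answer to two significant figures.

Zn3(PO4)2(s) ⇌ 3 Zn^2+ + 2 PO4^3-
Ksp = [Zn^2+]^3[PO4^3-]^2
If s mol/L of Zn3(PO4)2 dissolves, [Zn^2+] = 3s and [PO4^3-] = 2s.
So Ksp = (3s)^3 × (2s)^2 = 108s^5
Solving, s = (2.3 × 10^-33/108)^(1/5) = 1.2 x 10^-7 M

s ≈ 1.2 × 10^-7 M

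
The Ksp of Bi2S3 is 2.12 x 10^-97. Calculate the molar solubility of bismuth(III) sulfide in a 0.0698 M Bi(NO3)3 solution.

s ≈ 1.17e-32 M

Bi2S3(s) ⇌ 2 Bi^3+(aq) + 3 S^2-(aq)
Ksp = [Bi^3+]^2[S^2-]^3
If s mol/L dissolves here, [Bi^3+] = 0.0698 + 2s ≈ 0.0698, [S^2-] = 3s (since Bi^3+ from Bi(NO3)3 dominates).
Ksp ≈ (0.0698)^2 × (3s)^3
s = 1.17 × 10^-32 M
Check: 2s = 2.3 × 10^-32 ≪ 0.0698, so the approximation is valid.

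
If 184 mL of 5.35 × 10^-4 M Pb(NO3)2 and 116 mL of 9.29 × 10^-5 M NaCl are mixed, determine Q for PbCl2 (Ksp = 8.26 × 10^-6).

Q ≈ 4.23 × 10^-13

Total volume = 184 + 116 = 300 mL.
[Pb^2+] = 5.35 x 10^-4 × (184/300) = 3.281 x 10^-4 M
[Cl^-] = 9.29 x 10^-5 × (116/300) = 3.592 × 10^-5 M
PbCl2(s) ⇌ Pb^2+ + 2 Cl^-, so Q = [Pb^2+][Cl^-]^2
Q = (3.281 x 10^-4)(3.592 × 10^-5)^2 = 4.23 × 10^-13
Q < Ksp, so no precipitate of PbCl2 forms.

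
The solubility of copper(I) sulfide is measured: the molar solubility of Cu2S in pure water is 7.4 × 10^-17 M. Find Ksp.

Cu2S(s) ⇌ 2 Cu^+(aq) + S^2-(aq)
Let s = molar solubility. Then [Cu^+] = 2s and [S^2-] = s.
Ksp = [Cu^+]^2[S^2-]
Substituting: Ksp = (2s)^2s = 4s^3
With s = 7.4 x 10^-17: Ksp = 1.6 × 10^-48

1.6 × 10^-48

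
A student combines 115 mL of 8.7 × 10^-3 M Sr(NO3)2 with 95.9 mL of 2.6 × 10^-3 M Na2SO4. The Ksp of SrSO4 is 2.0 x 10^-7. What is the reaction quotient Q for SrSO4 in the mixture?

Q ≈ 5.6 × 10^-6

Total volume = 115 + 95.9 = 210.9 mL.
[Sr^2+] = 8.7 × 10^-3 × (115/210.9) = 4.74 × 10^-3 M
[SO4^2-] = 2.6 x 10^-3 × (95.9/210.9) = 1.18 x 10^-3 M
SrSO4(s) <=> Sr^2+ + SO4^2-, so Q = [Sr^2+][SO4^2-]
Q = (4.74 x 10^-3)(1.18 × 10^-3) = 5.6 × 10^-6
Q > Ksp, so SrSO4 will precipitate.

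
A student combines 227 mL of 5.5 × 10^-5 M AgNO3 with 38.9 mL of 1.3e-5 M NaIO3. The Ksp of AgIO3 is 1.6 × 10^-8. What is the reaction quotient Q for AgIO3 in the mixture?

Q ≈ 8.9 × 10^-11

Total volume = 227 + 38.9 = 265.9 mL.
[Ag^+] = 5.5 × 10^-5 × (227/265.9) = 4.70 × 10^-5 M
[IO3^-] = 1.3 x 10^-5 × (38.9/265.9) = 1.90 × 10^-6 M
AgIO3(s) ⇌ Ag^+(aq) + IO3^-(aq), so Q = [Ag^+][IO3^-]
Q = (4.70 × 10^-5)(1.90 × 10^-6) = 8.9 × 10^-11
Q < Ksp, so no precipitate of AgIO3 forms.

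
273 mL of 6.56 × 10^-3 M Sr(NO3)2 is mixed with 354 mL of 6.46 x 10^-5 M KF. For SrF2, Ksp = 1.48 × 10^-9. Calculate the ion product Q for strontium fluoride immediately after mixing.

3.80e-12

Total volume = 273 + 354 = 627 mL.
[Sr^2+] = 6.56 × 10^-3 × (273/627) = 2.856 × 10^-3 M
[F^-] = 6.46 x 10^-5 × (354/627) = 3.647 × 10^-5 M
SrF2(s) <=> Sr^2+(aq) + 2 F^-(aq), so Q = [Sr^2+][F^-]^2
Q = (2.856 x 10^-3)(3.647 × 10^-5)^2 = 3.80 × 10^-12
Q < Ksp, so no precipitate of SrF2 forms.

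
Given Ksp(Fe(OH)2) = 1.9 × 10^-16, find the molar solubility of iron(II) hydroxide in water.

Fe(OH)2(s) ⇌ Fe^2+ + 2 OH^-
Ksp = [Fe^2+][OH^-]^2
If s mol/L of Fe(OH)2 dissolves, [Fe^2+] = s and [OH^-] = 2s.
Ksp = s(2s)^2 = 4s^3
s^3 = 1.9 × 10^-16 / 4, so s = 3.6 × 10^-6 M

3.6 × 10^-6 M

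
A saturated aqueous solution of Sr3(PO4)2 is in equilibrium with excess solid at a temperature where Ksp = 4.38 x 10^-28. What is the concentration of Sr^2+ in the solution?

3.97e-6 M

Sr3(PO4)2(s) <=> 3 Sr^2+(aq) + 2 PO4^3-(aq)
Ksp = [Sr^2+]^3[PO4^3-]^2
For each mole of Sr3(PO4)2 that dissolves: [Sr^2+] = 3s, [PO4^3-] = 2s.
Substituting: Ksp = (3s)^3(2s)^2 = 108s^5
s^5 = 4.38 x 10^-28 / 108, so s = 1.323 × 10^-6 M
[Sr^2+] = 3s = 3.97 x 10^-6 M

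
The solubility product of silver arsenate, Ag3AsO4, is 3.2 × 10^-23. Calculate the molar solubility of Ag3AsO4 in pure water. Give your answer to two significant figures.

Ag3AsO4(s) ⇌ 3 Ag^+(aq) + AsO4^3-(aq)
Ksp = [Ag^+]^3[AsO4^3-]
With molar solubility s: [Ag^+] = 3s, [AsO4^3-] = s.
So Ksp = (3s)^3 × s = 27s^4
Solving, s = (3.2 × 10^-23/27)^(1/4) = 1.0 x 10^-6 M

1.0 x 10^-6 M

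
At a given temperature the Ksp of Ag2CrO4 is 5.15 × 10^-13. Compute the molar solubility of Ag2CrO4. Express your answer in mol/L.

Ag2CrO4(s) <=> 2 Ag^+ + CrO4^2-
Ksp = [Ag^+]^2[CrO4^2-]
With molar solubility s: [Ag^+] = 2s, [CrO4^2-] = s.
So Ksp = (2s)^2 × s = 4s^3
s = (5.15 × 10^-13 / 4)^(1/3) = 5.05 × 10^-5 M

s = 5.05e-5 M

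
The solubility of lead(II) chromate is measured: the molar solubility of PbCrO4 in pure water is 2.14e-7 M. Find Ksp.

Ksp = 4.58e-14

PbCrO4(s) <=> Pb^2+(aq) + CrO4^2-(aq)
For each mole of PbCrO4 that dissolves: [Pb^2+] = s, [CrO4^2-] = s.
Ksp = [Pb^2+][CrO4^2-]
Ksp = (s)(s) = s^2
With s = 2.14 × 10^-7: Ksp = 4.58 × 10^-14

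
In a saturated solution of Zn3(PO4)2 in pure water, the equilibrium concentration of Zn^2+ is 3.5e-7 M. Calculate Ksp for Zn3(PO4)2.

Zn3(PO4)2(s) ⇌ 3 Zn^2+ + 2 PO4^3-
Stoichiometry gives [PO4^3-] = (2/3)[Zn^2+] = 2.33 × 10^-7 M.
Ksp = [Zn^2+]^3[PO4^3-]^2
Ksp = (3.5 × 10^-7)^3 × (2.33 × 10^-7)^2 = 2.3 x 10^-33

2.3e-33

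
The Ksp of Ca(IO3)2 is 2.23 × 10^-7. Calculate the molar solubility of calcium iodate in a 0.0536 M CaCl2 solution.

Ca(IO3)2(s) ⇌ Ca^2+ + 2 IO3^-
Ksp = [Ca^2+][IO3^-]^2
Let s be the molar solubility in this solution. [Ca^2+] = 0.0536 + s ≈ 0.0536, [IO3^-] = 2s (Ksp is small, so little additional dissolves).
Ksp ≈ 0.0536 × (2s)^2
s = 1.02 × 10^-3 M
Check: s = 1.0 × 10^-3 ≪ 0.0536, so the approximation is valid.

1.02e-3 M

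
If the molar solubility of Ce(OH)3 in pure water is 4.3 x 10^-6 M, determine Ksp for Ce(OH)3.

Ce(OH)3(s) <=> Ce^3+(aq) + 3 OH^-(aq)
Let s = molar solubility. Then [Ce^3+] = s and [OH^-] = 3s.
Ksp = [Ce^3+][OH^-]^3
So Ksp = s × (3s)^3 = 27s^4
Ksp = 27 × (4.3 × 10^-6)^4 = 9.2 × 10^-21

Ksp = 9.2e-21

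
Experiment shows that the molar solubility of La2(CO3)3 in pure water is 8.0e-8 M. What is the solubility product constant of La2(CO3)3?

La2(CO3)3(s) ⇌ 2 La^3+(aq) + 3 CO3^2-(aq)
If s mol/L of La2(CO3)3 dissolves, [La^3+] = 2s and [CO3^2-] = 3s.
Ksp = [La^3+]^2[CO3^2-]^3
Ksp = (2s)^2(3s)^3 = 108s^5
With s = 8.0 × 10^-8: Ksp = 3.5 × 10^-34

Ksp = 3.5e-34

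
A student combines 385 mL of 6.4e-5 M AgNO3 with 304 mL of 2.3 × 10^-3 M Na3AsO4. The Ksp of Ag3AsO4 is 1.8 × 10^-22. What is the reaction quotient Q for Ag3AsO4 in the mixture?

Q = 4.6 x 10^-17

Total volume = 385 + 304 = 689 mL.
[Ag^+] = 6.4 x 10^-5 × (385/689) = 3.58 × 10^-5 M
[AsO4^3-] = 2.3 × 10^-3 × (304/689) = 1.01 x 10^-3 M
Ag3AsO4(s) ⇌ 3 Ag^+(aq) + AsO4^3-(aq), so Q = [Ag^+]^3[AsO4^3-]
Q = (3.58 × 10^-5)^3(1.01 × 10^-3) = 4.6 × 10^-17
Q > Ksp, so Ag3AsO4 will precipitate.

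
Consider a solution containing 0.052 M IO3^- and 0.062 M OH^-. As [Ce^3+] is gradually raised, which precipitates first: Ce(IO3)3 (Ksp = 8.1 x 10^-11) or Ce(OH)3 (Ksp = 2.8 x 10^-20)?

Ce(OH)3

Each salt begins to precipitate when Q = Ksp, i.e. when [Ce^3+] reaches its threshold.
For Ce(IO3)3: 8.1 x 10^-11 = (0.052)^3 × [Ce^3+]  ⇒  [Ce^3+] = 5.8 x 10^-7 M.
For Ce(OH)3: 2.8 x 10^-20 = (0.062)^3 × [Ce^3+]  ⇒  [Ce^3+] = 1.2 × 10^-16 M.
The salt with the lower threshold [Ce^3+] precipitates first: Ce(OH)3.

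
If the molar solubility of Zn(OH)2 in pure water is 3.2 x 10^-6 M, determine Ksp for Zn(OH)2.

Zn(OH)2(s) ⇌ Zn^2+ + 2 OH^-
Let s = molar solubility. Then [Zn^2+] = s and [OH^-] = 2s.
Ksp = [Zn^2+][OH^-]^2
Substituting: Ksp = s(2s)^2 = 4s^3
With s = 3.2 × 10^-6: Ksp = 1.3 x 10^-16

1.3 × 10^-16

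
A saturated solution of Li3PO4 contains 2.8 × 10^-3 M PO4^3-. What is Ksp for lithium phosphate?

1.7e-9

Li3PO4(s) <=> 3 Li^+ + PO4^3-
Stoichiometry gives [Li^+] = (3/1)[PO4^3-] = 8.40 x 10^-3 M.
Ksp = [Li^+]^3[PO4^3-]
Ksp = (8.40 x 10^-3)^3 × 2.8 × 10^-3 = 1.7 × 10^-9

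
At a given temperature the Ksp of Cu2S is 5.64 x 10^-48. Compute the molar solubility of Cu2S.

Cu2S(s) ⇌ 2 Cu^+ + S^2-
Ksp = [Cu^+]^2[S^2-]
With molar solubility s: [Cu^+] = 2s, [S^2-] = s.
So Ksp = (2s)^2 × s = 4s^3
s = (5.64 x 10^-48 / 4)^(1/3) = 1.12 × 10^-16 M

1.12e-16 M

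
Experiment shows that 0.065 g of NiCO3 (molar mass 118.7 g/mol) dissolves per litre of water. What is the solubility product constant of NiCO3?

Molar solubility s = (6.5 × 10^-2 g/L) / (118.7 g/mol) = 5.48 x 10^-4 M.
NiCO3(s) ⇌ Ni^2+(aq) + CO3^2-(aq)
For each mole of NiCO3 that dissolves: [Ni^2+] = s, [CO3^2-] = s.
Ksp = [Ni^2+][CO3^2-]
Ksp = (s)(s) = s^2
Ksp = (5.48 × 10^-4)^2 = 3.0 × 10^-7

3.0e-7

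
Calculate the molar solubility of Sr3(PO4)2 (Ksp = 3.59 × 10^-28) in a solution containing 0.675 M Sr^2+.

Sr3(PO4)2(s) ⇌ 3 Sr^2+(aq) + 2 PO4^3-(aq)
Ksp = [Sr^2+]^3[PO4^3-]^2
Let s = moles of Sr3(PO4)2 that dissolve per litre. [Sr^2+] = 0.675 + 3s ≈ 0.675, [PO4^3-] = 2s (Ksp is small, so little additional dissolves).
Ksp ≈ (0.675)^3 × (2s)^2
s = 1.71 × 10^-14 M
Check: 3s = 5.1 x 10^-14 ≪ 0.675, so the approximation is valid.

s ≈ 1.71 × 10^-14 M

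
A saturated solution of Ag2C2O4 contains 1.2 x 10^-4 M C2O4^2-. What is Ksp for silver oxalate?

Ag2C2O4(s) <=> 2 Ag^+(aq) + C2O4^2-(aq)
Stoichiometry gives [Ag^+] = (2/1)[C2O4^2-] = 2.40 x 10^-4 M.
Ksp = [Ag^+]^2[C2O4^2-]
Ksp = (2.40 × 10^-4)^2 × 1.2 × 10^-4 = 6.9 × 10^-12

6.9 x 10^-12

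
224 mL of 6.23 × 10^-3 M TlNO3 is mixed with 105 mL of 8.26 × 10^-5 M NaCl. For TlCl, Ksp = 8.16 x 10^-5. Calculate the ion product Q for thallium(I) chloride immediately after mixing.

Total volume = 224 + 105 = 329 mL.
[Tl^+] = 6.23 × 10^-3 × (224/329) = 4.242 × 10^-3 M
[Cl^-] = 8.26 × 10^-5 × (105/329) = 2.636 × 10^-5 M
TlCl(s) ⇌ Tl^+ + Cl^-, so Q = [Tl^+][Cl^-]
Q = (4.242 × 10^-3)(2.636 × 10^-5) = 1.12 × 10^-7
Q < Ksp, so no precipitate of TlCl forms.

1.12 × 10^-7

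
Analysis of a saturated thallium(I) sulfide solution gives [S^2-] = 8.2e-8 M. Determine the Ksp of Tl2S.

Tl2S(s) ⇌ 2 Tl^+(aq) + S^2-(aq)
Stoichiometry gives [Tl^+] = (2/1)[S^2-] = 1.64 x 10^-7 M.
Ksp = [Tl^+]^2[S^2-]
Ksp = (1.64 × 10^-7)^2 × 8.2 × 10^-8 = 2.2 x 10^-21

2.2 × 10^-21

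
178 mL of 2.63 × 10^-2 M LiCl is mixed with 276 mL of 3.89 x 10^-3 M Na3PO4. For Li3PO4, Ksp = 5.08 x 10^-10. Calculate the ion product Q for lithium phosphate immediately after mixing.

Q = 2.59 × 10^-9

Total volume = 178 + 276 = 454 mL.
[Li^+] = 2.63 × 10^-2 × (178/454) = 1.031 × 10^-2 M
[PO4^3-] = 3.89 × 10^-3 × (276/454) = 2.365 × 10^-3 M
Li3PO4(s) ⇌ 3 Li^+ + PO4^3-, so Q = [Li^+]^3[PO4^3-]
Q = (1.031 x 10^-2)^3(2.365 × 10^-3) = 2.59 × 10^-9
Q > Ksp, so Li3PO4 will precipitate.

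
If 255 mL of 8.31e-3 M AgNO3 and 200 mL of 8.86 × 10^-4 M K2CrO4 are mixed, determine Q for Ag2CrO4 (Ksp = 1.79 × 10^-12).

Q ≈ 8.45e-9

Total volume = 255 + 200 = 455 mL.
[Ag^+] = 8.31 x 10^-3 × (255/455) = 4.657 × 10^-3 M
[CrO4^2-] = 8.86 × 10^-4 × (200/455) = 3.895 × 10^-4 M
Ag2CrO4(s) ⇌ 2 Ag^+ + CrO4^2-, so Q = [Ag^+]^2[CrO4^2-]
Q = (4.657 × 10^-3)^2(3.895 × 10^-4) = 8.45 × 10^-9
Q > Ksp, so Ag2CrO4 will precipitate.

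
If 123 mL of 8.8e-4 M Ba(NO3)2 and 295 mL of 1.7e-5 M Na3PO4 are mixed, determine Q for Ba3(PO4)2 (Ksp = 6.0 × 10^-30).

Q = 2.5 × 10^-21

Total volume = 123 + 295 = 418 mL.
[Ba^2+] = 8.8 x 10^-4 × (123/418) = 2.59 × 10^-4 M
[PO4^3-] = 1.7 × 10^-5 × (295/418) = 1.20 × 10^-5 M
Ba3(PO4)2(s) ⇌ 3 Ba^2+ + 2 PO4^3-, so Q = [Ba^2+]^3[PO4^3-]^2
Q = (2.59 × 10^-4)^3(1.20 x 10^-5)^2 = 2.5 × 10^-21
Q > Ksp, so Ba3(PO4)2 will precipitate.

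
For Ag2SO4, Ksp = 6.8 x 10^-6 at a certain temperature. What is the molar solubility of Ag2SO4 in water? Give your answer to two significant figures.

s ≈ 1.2 x 10^-2 M

Ag2SO4(s) ⇌ 2 Ag^+ + SO4^2-
Ksp = [Ag^+]^2[SO4^2-]
With molar solubility s: [Ag^+] = 2s, [SO4^2-] = s.
Substituting: Ksp = (2s)^2s = 4s^3
s^3 = 6.8 x 10^-6 / 4, so s = 1.2 x 10^-2 M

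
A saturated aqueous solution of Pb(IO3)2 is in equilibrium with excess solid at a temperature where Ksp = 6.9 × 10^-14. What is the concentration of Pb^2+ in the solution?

[Pb^2+] = 2.6 × 10^-5 M

Pb(IO3)2(s) ⇌ Pb^2+ + 2 IO3^-
Ksp = [Pb^2+][IO3^-]^2
With molar solubility s: [Pb^2+] = s, [IO3^-] = 2s.
Substituting: Ksp = s(2s)^2 = 4s^3
s^3 = 6.9 × 10^-14 / 4, so s = 2.58 × 10^-5 M
[Pb^2+] = s = 2.6 × 10^-5 M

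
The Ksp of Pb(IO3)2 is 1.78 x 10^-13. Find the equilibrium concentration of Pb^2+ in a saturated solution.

Pb(IO3)2(s) ⇌ Pb^2+ + 2 IO3^-
Ksp = [Pb^2+][IO3^-]^2
With molar solubility s: [Pb^2+] = s, [IO3^-] = 2s.
Ksp = s(2s)^2 = 4s^3
s^3 = 1.78 x 10^-13 / 4, so s = 3.544 × 10^-5 M
[Pb^2+] = s = 3.54 × 10^-5 M

[Pb^2+] = 3.54 x 10^-5 M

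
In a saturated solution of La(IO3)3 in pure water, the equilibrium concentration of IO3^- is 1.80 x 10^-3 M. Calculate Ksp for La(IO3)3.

Ksp ≈ 3.50 x 10^-12

La(IO3)3(s) ⇌ La^3+(aq) + 3 IO3^-(aq)
Stoichiometry gives [La^3+] = (1/3)[IO3^-] = 6.000 × 10^-4 M.
Ksp = [La^3+][IO3^-]^3
Ksp = 6.000 x 10^-4 × (1.80 × 10^-3)^3 = 3.50 × 10^-12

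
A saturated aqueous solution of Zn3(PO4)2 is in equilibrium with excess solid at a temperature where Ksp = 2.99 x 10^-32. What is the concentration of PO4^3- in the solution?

Zn3(PO4)2(s) ⇌ 3 Zn^2+ + 2 PO4^3-
Ksp = [Zn^2+]^3[PO4^3-]^2
For each mole of Zn3(PO4)2 that dissolves: [Zn^2+] = 3s, [PO4^3-] = 2s.
Ksp = (3s)^3(2s)^2 = 108s^5
Solving, s = (2.99 x 10^-32/108)^(1/5) = 1.943 × 10^-7 M
[PO4^3-] = 2s = 3.89 × 10^-7 M

[PO4^3-] ≈ 3.89e-7 M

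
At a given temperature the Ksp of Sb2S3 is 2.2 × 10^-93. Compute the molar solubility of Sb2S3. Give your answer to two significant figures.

s = 1.2 × 10^-19 M

Sb2S3(s) <=> 2 Sb^3+ + 3 S^2-
Ksp = [Sb^3+]^2[S^2-]^3
For each mole of Sb2S3 that dissolves: [Sb^3+] = 2s, [S^2-] = 3s.
Substituting: Ksp = (2s)^2(3s)^3 = 108s^5
s = (2.2 × 10^-93 / 108)^(1/5) = 1.2 × 10^-19 M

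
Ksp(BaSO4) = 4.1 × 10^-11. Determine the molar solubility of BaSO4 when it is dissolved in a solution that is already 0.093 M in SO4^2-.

s = 4.4e-10 M

BaSO4(s) <=> Ba^2+ + SO4^2-
Ksp = [Ba^2+][SO4^2-]
If s mol/L dissolves here, [Ba^2+] = s, [SO4^2-] = 0.093 + s ≈ 0.093 (since the SO4^2- already present dominates).
Ksp ≈ s × 0.093
s = 4.4 × 10^-10 M
Check: s = 4.4 × 10^-10 ≪ 0.093, so the approximation is valid.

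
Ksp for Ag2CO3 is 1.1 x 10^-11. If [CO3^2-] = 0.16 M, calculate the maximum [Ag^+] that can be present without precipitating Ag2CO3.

Ag2CO3(s) ⇌ 2 Ag^+(aq) + CO3^2-(aq)
Ksp = [Ag^+]^2[CO3^2-]
Precipitation begins when Q = Ksp. With [CO3^2-] = 0.16 M:
1.1 x 10^-11 = (0.16) × [Ag^+]^2
[Ag^+] = (1.1 x 10^-11 / 1.6 × 10^-1)^(1/2) = 8.3 x 10^-6 M

[Ag^+] = 8.3e-6 M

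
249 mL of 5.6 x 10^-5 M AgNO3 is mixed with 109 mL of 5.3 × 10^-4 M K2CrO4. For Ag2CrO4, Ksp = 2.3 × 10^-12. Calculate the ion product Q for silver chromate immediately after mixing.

Total volume = 249 + 109 = 358 mL.
[Ag^+] = 5.6 × 10^-5 × (249/358) = 3.89 x 10^-5 M
[CrO4^2-] = 5.3 × 10^-4 × (109/358) = 1.61 x 10^-4 M
Ag2CrO4(s) ⇌ 2 Ag^+(aq) + CrO4^2-(aq), so Q = [Ag^+]^2[CrO4^2-]
Q = (3.89 x 10^-5)^2(1.61 × 10^-4) = 2.4 x 10^-13
Q < Ksp, so no precipitate of Ag2CrO4 forms.

Q ≈ 2.4 x 10^-13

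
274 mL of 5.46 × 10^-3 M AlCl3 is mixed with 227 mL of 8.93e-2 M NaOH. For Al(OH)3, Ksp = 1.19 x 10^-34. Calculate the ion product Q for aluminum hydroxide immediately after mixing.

Total volume = 274 + 227 = 501 mL.
[Al^3+] = 5.46 × 10^-3 × (274/501) = 2.986 × 10^-3 M
[OH^-] = 8.93 × 10^-2 × (227/501) = 4.046 × 10^-2 M
Al(OH)3(s) <=> Al^3+(aq) + 3 OH^-(aq), so Q = [Al^3+][OH^-]^3
Q = (2.986 × 10^-3)(4.046 × 10^-2)^3 = 1.98 × 10^-7
Q > Ksp, so Al(OH)3 will precipitate.

Q ≈ 1.98 × 10^-7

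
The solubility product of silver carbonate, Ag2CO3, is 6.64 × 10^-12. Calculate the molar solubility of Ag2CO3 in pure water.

s = 1.18e-4 M

Ag2CO3(s) <=> 2 Ag^+ + CO3^2-
Ksp = [Ag^+]^2[CO3^2-]
Let s = molar solubility. Then [Ag^+] = 2s and [CO3^2-] = s.
Ksp = (2s)^2s = 4s^3
s = (6.64 × 10^-12 / 4)^(1/3) = 1.18 × 10^-4 M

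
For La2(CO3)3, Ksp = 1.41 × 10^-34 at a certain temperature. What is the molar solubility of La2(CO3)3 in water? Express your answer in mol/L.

La2(CO3)3(s) <=> 2 La^3+(aq) + 3 CO3^2-(aq)
Ksp = [La^3+]^2[CO3^2-]^3
For each mole of La2(CO3)3 that dissolves: [La^3+] = 2s, [CO3^2-] = 3s.
So Ksp = (2s)^2 × (3s)^3 = 108s^5
Solving, s = (1.41 × 10^-34/108)^(1/5) = 6.66 x 10^-8 M

s = 6.66e-8 M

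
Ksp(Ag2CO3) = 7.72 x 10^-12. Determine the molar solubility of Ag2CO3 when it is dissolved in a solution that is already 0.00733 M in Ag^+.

s ≈ 1.44 x 10^-7 M

Ag2CO3(s) <=> 2 Ag^+ + CO3^2-
Ksp = [Ag^+]^2[CO3^2-]
Let s be the molar solubility in this solution. [Ag^+] = 0.00733 + 2s ≈ 0.00733, [CO3^2-] = s (Ksp is small, so little additional dissolves).
Ksp ≈ (0.00733)^2 × s
s = 1.44 × 10^-7 M
Check: 2s = 2.9 x 10^-7 ≪ 0.00733, so the approximation is valid.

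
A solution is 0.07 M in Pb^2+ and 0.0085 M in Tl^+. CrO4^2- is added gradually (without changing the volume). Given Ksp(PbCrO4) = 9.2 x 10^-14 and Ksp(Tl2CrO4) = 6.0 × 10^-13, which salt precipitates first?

Precipitation of each salt starts when its ion product equals its Ksp.
For PbCrO4: 9.2 x 10^-14 = 0.07 × [CrO4^2-]  ⇒  [CrO4^2-] = 1.3 × 10^-12 M.
For Tl2CrO4: 6.0 × 10^-13 = (0.0085)^2 × [CrO4^2-]  ⇒  [CrO4^2-] = 8.3 × 10^-9 M.
The salt with the lower threshold [CrO4^2-] precipitates first: PbCrO4.

PbCrO4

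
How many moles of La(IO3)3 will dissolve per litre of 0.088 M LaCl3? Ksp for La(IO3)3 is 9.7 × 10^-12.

La(IO3)3(s) <=> La^3+(aq) + 3 IO3^-(aq)
Ksp = [La^3+][IO3^-]^3
Let s = moles of La(IO3)3 that dissolve per litre. [La^3+] = 0.088 + s ≈ 0.088, [IO3^-] = 3s (common-ion effect: La^3+ is already 0.088 M).
Ksp ≈ 0.088 × (3s)^3
s = 1.6 × 10^-4 M
Check: s = 1.6 × 10^-4 ≪ 0.088, so the approximation is valid.

s = 1.6e-4 M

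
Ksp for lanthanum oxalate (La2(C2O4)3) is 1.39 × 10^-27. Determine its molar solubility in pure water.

La2(C2O4)3(s) <=> 2 La^3+(aq) + 3 C2O4^2-(aq)
Ksp = [La^3+]^2[C2O4^2-]^3
For each mole of La2(C2O4)3 that dissolves: [La^3+] = 2s, [C2O4^2-] = 3s.
Ksp = (2s)^2(3s)^3 = 108s^5
s^5 = 1.39 × 10^-27 / 108, so s = 1.67 x 10^-6 M

s = 1.67e-6 M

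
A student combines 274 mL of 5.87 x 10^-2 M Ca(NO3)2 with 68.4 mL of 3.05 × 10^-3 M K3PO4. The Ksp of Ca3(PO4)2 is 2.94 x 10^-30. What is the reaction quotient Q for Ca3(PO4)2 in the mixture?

Total volume = 274 + 68.4 = 342.4 mL.
[Ca^2+] = 5.87 x 10^-2 × (274/342.4) = 4.697 × 10^-2 M
[PO4^3-] = 3.05 × 10^-3 × (68.4/342.4) = 6.093 × 10^-4 M
Ca3(PO4)2(s) ⇌ 3 Ca^2+ + 2 PO4^3-, so Q = [Ca^2+]^3[PO4^3-]^2
Q = (4.697 × 10^-2)^3(6.093 × 10^-4)^2 = 3.85 × 10^-11
Q > Ksp, so Ca3(PO4)2 will precipitate.

Q = 3.85 × 10^-11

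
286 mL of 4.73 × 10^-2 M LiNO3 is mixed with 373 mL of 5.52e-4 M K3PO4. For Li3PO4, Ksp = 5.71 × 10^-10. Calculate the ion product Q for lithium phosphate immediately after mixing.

Q = 2.70e-9

Total volume = 286 + 373 = 659 mL.
[Li^+] = 4.73 × 10^-2 × (286/659) = 2.053 x 10^-2 M
[PO4^3-] = 5.52 x 10^-4 × (373/659) = 3.124 x 10^-4 M
Li3PO4(s) ⇌ 3 Li^+(aq) + PO4^3-(aq), so Q = [Li^+]^3[PO4^3-]
Q = (2.053 x 10^-2)^3(3.124 × 10^-4) = 2.70 × 10^-9
Q > Ksp, so Li3PO4 will precipitate.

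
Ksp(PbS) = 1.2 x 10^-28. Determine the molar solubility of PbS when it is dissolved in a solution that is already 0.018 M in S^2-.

s = 6.7 × 10^-27 M

PbS(s) ⇌ Pb^2+ + S^2-
Ksp = [Pb^2+][S^2-]
Let s = moles of PbS that dissolve per litre. [Pb^2+] = s, [S^2-] = 0.018 + s ≈ 0.018 (since the S^2- already present dominates).
Ksp ≈ s × 0.018
s = 6.7 × 10^-27 M
Check: s = 6.7 × 10^-27 ≪ 0.018, so the approximation is valid.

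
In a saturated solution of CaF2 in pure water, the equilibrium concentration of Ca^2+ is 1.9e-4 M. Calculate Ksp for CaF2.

CaF2(s) <=> Ca^2+(aq) + 2 F^-(aq)
Stoichiometry gives [F^-] = (2/1)[Ca^2+] = 3.80 x 10^-4 M.
Ksp = [Ca^2+][F^-]^2
Ksp = 1.9 × 10^-4 × (3.80 x 10^-4)^2 = 2.7 × 10^-11

Ksp = 2.7e-11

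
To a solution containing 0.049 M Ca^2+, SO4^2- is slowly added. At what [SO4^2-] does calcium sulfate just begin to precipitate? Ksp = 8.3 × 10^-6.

CaSO4(s) ⇌ Ca^2+ + SO4^2-
Ksp = [Ca^2+][SO4^2-]
Precipitation begins when Q = Ksp. With [Ca^2+] = 0.049 M:
8.3 × 10^-6 = (0.049) × [SO4^2-]
[SO4^2-] = (8.3 × 10^-6 / 4.9 × 10^-2) = 1.7 x 10^-4 M

1.7e-4 M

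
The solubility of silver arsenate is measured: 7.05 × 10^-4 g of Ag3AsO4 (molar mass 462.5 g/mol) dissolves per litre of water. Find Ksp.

1.46 × 10^-22

Molar solubility s = (7.05 × 10^-4 g/L) / (462.5 g/mol) = 1.524 × 10^-6 M.
Ag3AsO4(s) ⇌ 3 Ag^+(aq) + AsO4^3-(aq)
With molar solubility s: [Ag^+] = 3s, [AsO4^3-] = s.
Ksp = [Ag^+]^3[AsO4^3-]
Substituting: Ksp = (3s)^3s = 27s^4
Ksp = 27 × (1.524 × 10^-6)^4 = 1.46 × 10^-22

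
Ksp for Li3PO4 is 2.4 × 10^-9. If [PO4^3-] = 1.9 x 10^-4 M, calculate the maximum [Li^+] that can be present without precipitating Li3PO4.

0.023 M

Li3PO4(s) ⇌ 3 Li^+ + PO4^3-
Ksp = [Li^+]^3[PO4^3-]
Precipitation begins when Q = Ksp. With [PO4^3-] = 1.9 x 10^-4 M:
2.4 × 10^-9 = (1.9 x 10^-4) × [Li^+]^3
[Li^+] = (2.4 × 10^-9 / 1.9 × 10^-4)^(1/3) = 2.3 × 10^-2 M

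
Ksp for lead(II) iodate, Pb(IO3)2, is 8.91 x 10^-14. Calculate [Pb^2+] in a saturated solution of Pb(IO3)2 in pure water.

2.81 × 10^-5 M

Pb(IO3)2(s) ⇌ Pb^2+ + 2 IO3^-
Ksp = [Pb^2+][IO3^-]^2
For each mole of Pb(IO3)2 that dissolves: [Pb^2+] = s, [IO3^-] = 2s.
So Ksp = s × (2s)^2 = 4s^3
s = (8.91 x 10^-14 / 4)^(1/3) = 2.814 x 10^-5 M
[Pb^2+] = s = 2.81 x 10^-5 M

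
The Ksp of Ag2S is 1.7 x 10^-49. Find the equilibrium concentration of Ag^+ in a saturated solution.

Ag2S(s) ⇌ 2 Ag^+ + S^2-
Ksp = [Ag^+]^2[S^2-]
With molar solubility s: [Ag^+] = 2s, [S^2-] = s.
Substituting: Ksp = (2s)^2s = 4s^3
Solving, s = (1.7 x 10^-49/4)^(1/3) = 3.49 × 10^-17 M
[Ag^+] = 2s = 7.0 x 10^-17 M

7.0e-17 M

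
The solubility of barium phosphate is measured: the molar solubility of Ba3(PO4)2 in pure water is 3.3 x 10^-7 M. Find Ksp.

Ba3(PO4)2(s) ⇌ 3 Ba^2+ + 2 PO4^3-
With molar solubility s: [Ba^2+] = 3s, [PO4^3-] = 2s.
Ksp = [Ba^2+]^3[PO4^3-]^2
Substituting: Ksp = (3s)^3(2s)^2 = 108s^5
With s = 3.3 × 10^-7: Ksp = 4.2 × 10^-31

4.2e-31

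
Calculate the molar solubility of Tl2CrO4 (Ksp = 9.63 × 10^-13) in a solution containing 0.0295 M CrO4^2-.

Tl2CrO4(s) ⇌ 2 Tl^+ + CrO4^2-
Ksp = [Tl^+]^2[CrO4^2-]
Let s = moles of Tl2CrO4 that dissolve per litre. [Tl^+] = 2s, [CrO4^2-] = 0.0295 + s ≈ 0.0295 (common-ion effect: CrO4^2- is already 0.0295 M).
Ksp ≈ (2s)^2 × 0.0295
s = 2.86 x 10^-6 M
Check: s = 2.9 x 10^-6 ≪ 0.0295, so the approximation is valid.

s = 2.86e-6 M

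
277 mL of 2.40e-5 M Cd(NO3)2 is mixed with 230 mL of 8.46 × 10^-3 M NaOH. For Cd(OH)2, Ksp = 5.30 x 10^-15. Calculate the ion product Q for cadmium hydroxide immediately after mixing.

Q = 1.93 × 10^-10

Total volume = 277 + 230 = 507 mL.
[Cd^2+] = 2.40 x 10^-5 × (277/507) = 1.311 × 10^-5 M
[OH^-] = 8.46 x 10^-3 × (230/507) = 3.838 × 10^-3 M
Cd(OH)2(s) ⇌ Cd^2+ + 2 OH^-, so Q = [Cd^2+][OH^-]^2
Q = (1.311 × 10^-5)(3.838 × 10^-3)^2 = 1.93 × 10^-10
Q > Ksp, so Cd(OH)2 will precipitate.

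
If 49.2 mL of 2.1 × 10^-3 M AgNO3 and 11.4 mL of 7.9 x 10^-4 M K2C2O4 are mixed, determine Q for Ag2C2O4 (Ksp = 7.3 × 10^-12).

Total volume = 49.2 + 11.4 = 60.6 mL.
[Ag^+] = 2.1 x 10^-3 × (49.2/60.6) = 1.70 x 10^-3 M
[C2O4^2-] = 7.9 × 10^-4 × (11.4/60.6) = 1.49 × 10^-4 M
Ag2C2O4(s) ⇌ 2 Ag^+(aq) + C2O4^2-(aq), so Q = [Ag^+]^2[C2O4^2-]
Q = (1.70 × 10^-3)^2(1.49 × 10^-4) = 4.3 × 10^-10
Q > Ksp, so Ag2C2O4 will precipitate.

Q ≈ 4.3 × 10^-10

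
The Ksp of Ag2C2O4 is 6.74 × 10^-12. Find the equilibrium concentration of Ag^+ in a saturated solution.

Ag2C2O4(s) ⇌ 2 Ag^+(aq) + C2O4^2-(aq)
Ksp = [Ag^+]^2[C2O4^2-]
Let s = molar solubility. Then [Ag^+] = 2s and [C2O4^2-] = s.
Ksp = (2s)^2s = 4s^3
Solving, s = (6.74 × 10^-12/4)^(1/3) = 1.190 × 10^-4 M
[Ag^+] = 2s = 2.38 × 10^-4 M

[Ag^+] ≈ 2.38 × 10^-4 M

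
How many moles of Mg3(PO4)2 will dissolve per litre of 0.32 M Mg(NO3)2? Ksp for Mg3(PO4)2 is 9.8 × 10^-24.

8.6 × 10^-12 M

Mg3(PO4)2(s) ⇌ 3 Mg^2+(aq) + 2 PO4^3-(aq)
Ksp = [Mg^2+]^3[PO4^3-]^2
Let s be the molar solubility in this solution. [Mg^2+] = 0.32 + 3s ≈ 0.32, [PO4^3-] = 2s (common-ion effect: Mg^2+ is already 0.32 M).
Ksp ≈ (0.32)^3 × (2s)^2
s = 8.6 × 10^-12 M
Check: 3s = 2.6 × 10^-11 ≪ 0.32, so the approximation is valid.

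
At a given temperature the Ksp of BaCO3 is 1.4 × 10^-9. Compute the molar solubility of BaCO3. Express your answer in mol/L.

BaCO3(s) ⇌ Ba^2+ + CO3^2-
Ksp = [Ba^2+][CO3^2-]
If s mol/L of BaCO3 dissolves, [Ba^2+] = s and [CO3^2-] = s.
Ksp = s^2
s = √(1.4 × 10^-9) = 3.7 x 10^-5 M

s ≈ 3.7e-5 M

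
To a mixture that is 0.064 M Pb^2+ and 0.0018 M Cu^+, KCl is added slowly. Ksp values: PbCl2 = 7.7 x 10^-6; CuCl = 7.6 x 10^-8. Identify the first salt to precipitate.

CuCl

Precipitation of each salt starts when its ion product equals its Ksp.
For PbCl2: 7.7 x 10^-6 = 0.064 × [Cl^-]^2  ⇒  [Cl^-] = 1.1 × 10^-2 M.
For CuCl: 7.6 x 10^-8 = 0.0018 × [Cl^-]  ⇒  [Cl^-] = 4.2 x 10^-5 M.
The salt with the lower threshold [Cl^-] precipitates first: CuCl.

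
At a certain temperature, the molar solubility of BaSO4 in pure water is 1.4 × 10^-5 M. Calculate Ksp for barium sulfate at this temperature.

Ksp = 2.0 × 10^-10

BaSO4(s) ⇌ Ba^2+(aq) + SO4^2-(aq)
For each mole of BaSO4 that dissolves: [Ba^2+] = s, [SO4^2-] = s.
Ksp = [Ba^2+][SO4^2-]
Ksp = s × s = s^2
With s = 1.4 x 10^-5: Ksp = 2.0 x 10^-10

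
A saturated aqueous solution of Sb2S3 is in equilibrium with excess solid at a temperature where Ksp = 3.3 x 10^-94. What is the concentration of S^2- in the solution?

[S^2-] = 2.4 × 10^-19 M

Sb2S3(s) <=> 2 Sb^3+ + 3 S^2-
Ksp = [Sb^3+]^2[S^2-]^3
For each mole of Sb2S3 that dissolves: [Sb^3+] = 2s, [S^2-] = 3s.
Substituting: Ksp = (2s)^2(3s)^3 = 108s^5
Solving, s = (3.3 x 10^-94/108)^(1/5) = 7.89 x 10^-20 M
[S^2-] = 3s = 2.4 x 10^-19 M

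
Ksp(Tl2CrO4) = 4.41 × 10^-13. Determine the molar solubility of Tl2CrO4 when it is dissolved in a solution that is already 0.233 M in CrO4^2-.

Tl2CrO4(s) ⇌ 2 Tl^+(aq) + CrO4^2-(aq)
Ksp = [Tl^+]^2[CrO4^2-]
Let s be the molar solubility in this solution. [Tl^+] = 2s, [CrO4^2-] = 0.233 + s ≈ 0.233 (Ksp is small, so little additional dissolves).
Ksp ≈ (2s)^2 × 0.233
s = 6.88 × 10^-7 M
Check: s = 6.9 × 10^-7 ≪ 0.233, so the approximation is valid.

s ≈ 6.88 × 10^-7 M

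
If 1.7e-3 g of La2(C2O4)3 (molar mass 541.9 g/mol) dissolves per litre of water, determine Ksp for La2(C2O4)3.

Ksp = 3.3e-26

Molar solubility s = (1.7 × 10^-3 g/L) / (541.9 g/mol) = 3.14 × 10^-6 M.
La2(C2O4)3(s) ⇌ 2 La^3+(aq) + 3 C2O4^2-(aq)
With molar solubility s: [La^3+] = 2s, [C2O4^2-] = 3s.
Ksp = [La^3+]^2[C2O4^2-]^3
So Ksp = (2s)^2 × (3s)^3 = 108s^5
With s = 3.14 x 10^-6: Ksp = 3.3 × 10^-26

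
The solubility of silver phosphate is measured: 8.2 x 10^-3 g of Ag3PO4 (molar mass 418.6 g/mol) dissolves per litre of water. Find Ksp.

Molar solubility s = (8.2 × 10^-3 g/L) / (418.6 g/mol) = 1.96 x 10^-5 M.
Ag3PO4(s) ⇌ 3 Ag^+(aq) + PO4^3-(aq)
Let s = molar solubility. Then [Ag^+] = 3s and [PO4^3-] = s.
Ksp = [Ag^+]^3[PO4^3-]
So Ksp = (3s)^3 × s = 27s^4
Ksp = 27 × (1.96 x 10^-5)^4 = 4.0 x 10^-18

Ksp = 4.0 × 10^-18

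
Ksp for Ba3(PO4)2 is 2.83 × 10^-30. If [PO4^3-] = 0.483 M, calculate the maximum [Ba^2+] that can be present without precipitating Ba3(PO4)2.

Ba3(PO4)2(s) <=> 3 Ba^2+(aq) + 2 PO4^3-(aq)
Ksp = [Ba^2+]^3[PO4^3-]^2
Precipitation begins when Q = Ksp. With [PO4^3-] = 0.483 M:
2.83 × 10^-30 = (0.483)^2 × [Ba^2+]^3
[Ba^2+] = (2.83 × 10^-30 / 2.333 × 10^-1)^(1/3) = 2.30 × 10^-10 M

2.30e-10 M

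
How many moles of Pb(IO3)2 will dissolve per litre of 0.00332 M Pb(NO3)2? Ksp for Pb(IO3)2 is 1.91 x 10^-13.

s = 3.79 × 10^-6 M

Pb(IO3)2(s) <=> Pb^2+(aq) + 2 IO3^-(aq)
Ksp = [Pb^2+][IO3^-]^2
If s mol/L dissolves here, [Pb^2+] = 0.00332 + s ≈ 0.00332, [IO3^-] = 2s (since Pb^2+ from Pb(NO3)2 dominates).
Ksp ≈ 0.00332 × (2s)^2
s = 3.79 × 10^-6 M
Check: s = 3.8 x 10^-6 ≪ 0.00332, so the approximation is valid.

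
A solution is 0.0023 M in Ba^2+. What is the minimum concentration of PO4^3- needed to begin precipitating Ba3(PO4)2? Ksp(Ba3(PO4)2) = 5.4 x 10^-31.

6.7e-12 M

Ba3(PO4)2(s) <=> 3 Ba^2+(aq) + 2 PO4^3-(aq)
Ksp = [Ba^2+]^3[PO4^3-]^2
Precipitation begins when Q = Ksp. With [Ba^2+] = 0.0023 M:
5.4 x 10^-31 = (0.0023)^3 × [PO4^3-]^2
[PO4^3-] = (5.4 x 10^-31 / 1.22 × 10^-8)^(1/2) = 6.7 x 10^-12 M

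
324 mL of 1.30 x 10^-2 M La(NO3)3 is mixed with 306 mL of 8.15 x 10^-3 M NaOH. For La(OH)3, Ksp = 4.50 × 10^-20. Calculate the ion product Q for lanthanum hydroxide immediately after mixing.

Total volume = 324 + 306 = 630 mL.
[La^3+] = 1.30 x 10^-2 × (324/630) = 6.686 × 10^-3 M
[OH^-] = 8.15 x 10^-3 × (306/630) = 3.959 × 10^-3 M
La(OH)3(s) ⇌ La^3+(aq) + 3 OH^-(aq), so Q = [La^3+][OH^-]^3
Q = (6.686 × 10^-3)(3.959 x 10^-3)^3 = 4.15 x 10^-10
Q > Ksp, so La(OH)3 will precipitate.

Q ≈ 4.15 x 10^-10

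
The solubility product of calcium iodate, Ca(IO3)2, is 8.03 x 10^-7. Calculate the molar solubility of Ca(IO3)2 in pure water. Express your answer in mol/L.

Ca(IO3)2(s) ⇌ Ca^2+ + 2 IO3^-
Ksp = [Ca^2+][IO3^-]^2
For each mole of Ca(IO3)2 that dissolves: [Ca^2+] = s, [IO3^-] = 2s.
Substituting: Ksp = s(2s)^2 = 4s^3
s = (8.03 x 10^-7 / 4)^(1/3) = 5.86 × 10^-3 M

s ≈ 5.86e-3 M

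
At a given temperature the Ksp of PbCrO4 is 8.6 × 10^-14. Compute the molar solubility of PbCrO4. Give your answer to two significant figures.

2.9 x 10^-7 M

PbCrO4(s) <=> Pb^2+(aq) + CrO4^2-(aq)
Ksp = [Pb^2+][CrO4^2-]
Let s = molar solubility. Then [Pb^2+] = s and [CrO4^2-] = s.
Ksp = (s)(s) = s^2
s = √(8.6 × 10^-14) = 2.9 × 10^-7 M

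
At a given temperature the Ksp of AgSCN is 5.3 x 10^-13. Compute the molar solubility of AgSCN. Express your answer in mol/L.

s = 7.3 × 10^-7 M

AgSCN(s) <=> Ag^+ + SCN^-
Ksp = [Ag^+][SCN^-]
If s mol/L of AgSCN dissolves, [Ag^+] = s and [SCN^-] = s.
Ksp = s^2
s = (5.3 x 10^-13)^(1/2) = 7.3 × 10^-7 M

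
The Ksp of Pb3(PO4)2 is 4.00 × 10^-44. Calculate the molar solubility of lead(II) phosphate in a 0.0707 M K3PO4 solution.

Pb3(PO4)2(s) ⇌ 3 Pb^2+(aq) + 2 PO4^3-(aq)
Ksp = [Pb^2+]^3[PO4^3-]^2
If s mol/L dissolves here, [Pb^2+] = 3s, [PO4^3-] = 0.0707 + 2s ≈ 0.0707 (since PO4^3- from K3PO4 dominates).
Ksp ≈ (3s)^3 × (0.0707)^2
s = 6.67 × 10^-15 M
Check: 2s = 1.3 × 10^-14 ≪ 0.0707, so the approximation is valid.

s ≈ 6.67 x 10^-15 M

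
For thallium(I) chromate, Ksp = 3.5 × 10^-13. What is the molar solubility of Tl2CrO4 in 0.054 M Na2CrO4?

Tl2CrO4(s) <=> 2 Tl^+(aq) + CrO4^2-(aq)
Ksp = [Tl^+]^2[CrO4^2-]
Let s be the molar solubility in this solution. [Tl^+] = 2s, [CrO4^2-] = 0.054 + s ≈ 0.054 (common-ion effect: CrO4^2- is already 0.054 M).
Ksp ≈ (2s)^2 × 0.054
s = 1.3 × 10^-6 M
Check: s = 1.3 x 10^-6 ≪ 0.054, so the approximation is valid.

s = 1.3 × 10^-6 M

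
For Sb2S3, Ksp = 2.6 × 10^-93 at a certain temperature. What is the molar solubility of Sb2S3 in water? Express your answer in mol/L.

1.2 × 10^-19 M

Sb2S3(s) <=> 2 Sb^3+ + 3 S^2-
Ksp = [Sb^3+]^2[S^2-]^3
If s mol/L of Sb2S3 dissolves, [Sb^3+] = 2s and [S^2-] = 3s.
Ksp = (2s)^2(3s)^3 = 108s^5
Solving, s = (2.6 × 10^-93/108)^(1/5) = 1.2 × 10^-19 M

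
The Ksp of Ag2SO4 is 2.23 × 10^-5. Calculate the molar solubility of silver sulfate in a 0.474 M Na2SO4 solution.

Ag2SO4(s) ⇌ 2 Ag^+(aq) + SO4^2-(aq)
Ksp = [Ag^+]^2[SO4^2-]
If s mol/L dissolves here, [Ag^+] = 2s, [SO4^2-] = 0.474 + s ≈ 0.474 (since SO4^2- from Na2SO4 dominates).
Ksp ≈ (2s)^2 × 0.474
s = 3.43 × 10^-3 M
Check: s = 3.4 × 10^-3 ≪ 0.474, so the approximation is valid.

s = 3.43 × 10^-3 M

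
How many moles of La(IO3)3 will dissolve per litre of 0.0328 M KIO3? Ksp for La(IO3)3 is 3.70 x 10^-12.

s = 1.05 x 10^-7 M

La(IO3)3(s) ⇌ La^3+ + 3 IO3^-
Ksp = [La^3+][IO3^-]^3
Let s be the molar solubility in this solution. [La^3+] = s, [IO3^-] = 0.0328 + 3s ≈ 0.0328 (common-ion effect: IO3^- is already 0.0328 M).
Ksp ≈ s × (0.0328)^3
s = 1.05 × 10^-7 M
Check: 3s = 3.1 × 10^-7 ≪ 0.0328, so the approximation is valid.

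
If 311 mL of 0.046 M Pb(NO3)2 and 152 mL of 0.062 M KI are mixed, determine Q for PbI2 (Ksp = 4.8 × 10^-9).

1.3 x 10^-5

Total volume = 311 + 152 = 463 mL.
[Pb^2+] = 4.6 × 10^-2 × (311/463) = 3.09 x 10^-2 M
[I^-] = 6.2 × 10^-2 × (152/463) = 2.04 × 10^-2 M
PbI2(s) <=> Pb^2+ + 2 I^-, so Q = [Pb^2+][I^-]^2
Q = (3.09 × 10^-2)(2.04 x 10^-2)^2 = 1.3 × 10^-5
Q > Ksp, so PbI2 will precipitate.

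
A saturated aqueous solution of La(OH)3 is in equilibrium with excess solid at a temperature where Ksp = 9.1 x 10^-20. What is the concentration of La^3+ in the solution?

La(OH)3(s) ⇌ La^3+ + 3 OH^-
Ksp = [La^3+][OH^-]^3
If s mol/L of La(OH)3 dissolves, [La^3+] = s and [OH^-] = 3s.
So Ksp = s × (3s)^3 = 27s^4
s = (9.1 x 10^-20 / 27)^(1/4) = 7.62 x 10^-6 M
[La^3+] = s = 7.6 x 10^-6 M

[La^3+] = 7.6 × 10^-6 M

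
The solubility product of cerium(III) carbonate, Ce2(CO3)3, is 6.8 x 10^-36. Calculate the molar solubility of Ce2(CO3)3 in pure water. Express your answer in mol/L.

Ce2(CO3)3(s) <=> 2 Ce^3+ + 3 CO3^2-
Ksp = [Ce^3+]^2[CO3^2-]^3
With molar solubility s: [Ce^3+] = 2s, [CO3^2-] = 3s.
Ksp = (2s)^2(3s)^3 = 108s^5
s^5 = 6.8 x 10^-36 / 108, so s = 3.6 × 10^-8 M

s = 3.6 × 10^-8 M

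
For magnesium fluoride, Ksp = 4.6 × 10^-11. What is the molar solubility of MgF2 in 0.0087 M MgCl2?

s ≈ 3.6 × 10^-5 M

MgF2(s) ⇌ Mg^2+ + 2 F^-
Ksp = [Mg^2+][F^-]^2
Let s be the molar solubility in this solution. [Mg^2+] = 0.0087 + s ≈ 0.0087, [F^-] = 2s (since Mg^2+ from MgCl2 dominates).
Ksp ≈ 0.0087 × (2s)^2
s = 3.6 x 10^-5 M
Check: s = 3.6 x 10^-5 ≪ 0.0087, so the approximation is valid.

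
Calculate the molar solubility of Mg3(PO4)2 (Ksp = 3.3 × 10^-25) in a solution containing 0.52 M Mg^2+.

7.7 × 10^-13 M

Mg3(PO4)2(s) ⇌ 3 Mg^2+(aq) + 2 PO4^3-(aq)
Ksp = [Mg^2+]^3[PO4^3-]^2
Let s = moles of Mg3(PO4)2 that dissolve per litre. [Mg^2+] = 0.52 + 3s ≈ 0.52, [PO4^3-] = 2s (common-ion effect: Mg^2+ is already 0.52 M).
Ksp ≈ (0.52)^3 × (2s)^2
s = 7.7 × 10^-13 M
Check: 3s = 2.3 x 10^-12 ≪ 0.52, so the approximation is valid.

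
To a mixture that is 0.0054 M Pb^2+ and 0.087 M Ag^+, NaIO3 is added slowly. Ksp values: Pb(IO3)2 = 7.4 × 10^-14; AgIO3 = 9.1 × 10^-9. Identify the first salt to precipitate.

AgIO3

Precipitation of each salt starts when its ion product equals its Ksp.
For Pb(IO3)2: 7.4 × 10^-14 = 0.0054 × [IO3^-]^2  ⇒  [IO3^-] = 3.7 × 10^-6 M.
For AgIO3: 9.1 × 10^-9 = 0.087 × [IO3^-]  ⇒  [IO3^-] = 1.0 × 10^-7 M.
The salt with the lower threshold [IO3^-] precipitates first: AgIO3.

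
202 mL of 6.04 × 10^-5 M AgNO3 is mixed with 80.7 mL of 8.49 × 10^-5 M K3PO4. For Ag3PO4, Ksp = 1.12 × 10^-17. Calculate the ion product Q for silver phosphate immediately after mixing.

Q = 1.95 x 10^-18

Total volume = 202 + 80.7 = 282.7 mL.
[Ag^+] = 6.04 × 10^-5 × (202/282.7) = 4.316 x 10^-5 M
[PO4^3-] = 8.49 × 10^-5 × (80.7/282.7) = 2.424 × 10^-5 M
Ag3PO4(s) ⇌ 3 Ag^+ + PO4^3-, so Q = [Ag^+]^3[PO4^3-]
Q = (4.316 × 10^-5)^3(2.424 x 10^-5) = 1.95 × 10^-18
Q < Ksp, so no precipitate of Ag3PO4 forms.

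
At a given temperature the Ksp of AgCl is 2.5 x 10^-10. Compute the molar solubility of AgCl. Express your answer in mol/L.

AgCl(s) ⇌ Ag^+ + Cl^-
Ksp = [Ag^+][Cl^-]
With molar solubility s: [Ag^+] = s, [Cl^-] = s.
Ksp = (s)(s) = s^2
s = (2.5 x 10^-10)^(1/2) = 1.6 x 10^-5 M

1.6e-5 M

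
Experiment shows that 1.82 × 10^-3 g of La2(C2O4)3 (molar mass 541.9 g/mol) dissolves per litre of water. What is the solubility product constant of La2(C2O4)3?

4.62 x 10^-26

Molar solubility s = (1.82 × 10^-3 g/L) / (541.9 g/mol) = 3.359 x 10^-6 M.
La2(C2O4)3(s) ⇌ 2 La^3+(aq) + 3 C2O4^2-(aq)
If s mol/L of La2(C2O4)3 dissolves, [La^3+] = 2s and [C2O4^2-] = 3s.
Ksp = [La^3+]^2[C2O4^2-]^3
Ksp = (2s)^2(3s)^3 = 108s^5
With s = 3.359 x 10^-6: Ksp = 4.62 x 10^-26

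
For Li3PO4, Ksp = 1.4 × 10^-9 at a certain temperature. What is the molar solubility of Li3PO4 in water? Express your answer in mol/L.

Li3PO4(s) ⇌ 3 Li^+(aq) + PO4^3-(aq)
Ksp = [Li^+]^3[PO4^3-]
With molar solubility s: [Li^+] = 3s, [PO4^3-] = s.
Ksp = (3s)^3s = 27s^4
s = (1.4 × 10^-9 / 27)^(1/4) = 2.7 x 10^-3 M

2.7e-3 M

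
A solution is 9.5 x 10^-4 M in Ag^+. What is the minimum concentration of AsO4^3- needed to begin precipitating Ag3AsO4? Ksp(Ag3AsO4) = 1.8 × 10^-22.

Ag3AsO4(s) ⇌ 3 Ag^+(aq) + AsO4^3-(aq)
Ksp = [Ag^+]^3[AsO4^3-]
Precipitation begins when Q = Ksp. With [Ag^+] = 9.5 x 10^-4 M:
1.8 × 10^-22 = (9.5 x 10^-4)^3 × [AsO4^3-]
[AsO4^3-] = (1.8 × 10^-22 / 8.57 x 10^-10) = 2.1 x 10^-13 M

2.1 × 10^-13 M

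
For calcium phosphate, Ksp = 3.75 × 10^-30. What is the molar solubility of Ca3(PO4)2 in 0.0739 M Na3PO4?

Ca3(PO4)2(s) ⇌ 3 Ca^2+ + 2 PO4^3-
Ksp = [Ca^2+]^3[PO4^3-]^2
Let s = moles of Ca3(PO4)2 that dissolve per litre. [Ca^2+] = 3s, [PO4^3-] = 0.0739 + 2s ≈ 0.0739 (Ksp is small, so little additional dissolves).
Ksp ≈ (3s)^3 × (0.0739)^2
s = 2.94 × 10^-10 M
Check: 2s = 5.9 × 10^-10 ≪ 0.0739, so the approximation is valid.

2.94 × 10^-10 M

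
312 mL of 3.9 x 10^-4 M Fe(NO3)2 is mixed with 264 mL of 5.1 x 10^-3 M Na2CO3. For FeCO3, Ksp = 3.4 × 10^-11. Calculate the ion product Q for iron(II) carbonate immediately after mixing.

Total volume = 312 + 264 = 576 mL.
[Fe^2+] = 3.9 × 10^-4 × (312/576) = 2.11 × 10^-4 M
[CO3^2-] = 5.1 x 10^-3 × (264/576) = 2.34 × 10^-3 M
FeCO3(s) ⇌ Fe^2+ + CO3^2-, so Q = [Fe^2+][CO3^2-]
Q = (2.11 x 10^-4)(2.34 × 10^-3) = 4.9 x 10^-7
Q > Ksp, so FeCO3 will precipitate.

Q = 4.9e-7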